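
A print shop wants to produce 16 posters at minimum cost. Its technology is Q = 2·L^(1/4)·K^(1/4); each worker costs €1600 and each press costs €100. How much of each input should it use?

L* = 16, K* = 256

Cost minimization requires the marginal rate of technical substitution to equal the input-price ratio: MP_L/MP_K = w/r.
Here MP_L/MP_K = (1/4)·(K/L)/(1/4) = (K/L). Setting this equal to 1600/100 = 16 gives K = 16L.
Substituting into Q = 16: 2·L^(1/4)·(16L)^(1/4) = 16.
Solving, L = 16 and K = 256.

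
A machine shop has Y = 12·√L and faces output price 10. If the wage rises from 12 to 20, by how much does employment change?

From P·MP_L = w with MP_L = 6·L^(-1/2), the labor demand is L(w) = (60/w)^(2).
At w = 12: L = 25. At w = 20: L = 9.
ΔL = 9 − 25 = -16.

ΔL = -16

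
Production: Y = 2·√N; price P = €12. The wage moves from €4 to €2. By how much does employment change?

From P·MP_N = w with MP_N = N^(-1/2), the labor demand is N(w) = (12/w)^(2).
At w = 4: N = 9. At w = 2: N = 36.
ΔN = 36 − 9 = 27.

ΔN = 27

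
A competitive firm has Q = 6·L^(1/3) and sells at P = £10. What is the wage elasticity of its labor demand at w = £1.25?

ε = -1.5

MP_L = (1/3)·6·L^(-2/3), so P·MP_L = w gives 20·L^(-2/3) = w.
Solving, L(w) = (20/w)^(3/2). This is a constant-elasticity form: L ∝ w^(−3/2), so ε = −3/2.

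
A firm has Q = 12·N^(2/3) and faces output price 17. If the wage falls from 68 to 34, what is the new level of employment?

From P·MP_N = w with MP_N = 8·N^(-1/3), the labor demand is N(w) = (136/w)^(3).
At w = 68: N = 8. At w = 34: N = 64.

N* = 64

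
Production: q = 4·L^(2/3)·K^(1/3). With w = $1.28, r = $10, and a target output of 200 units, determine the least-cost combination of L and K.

Cost minimization requires the marginal rate of technical substitution to equal the input-price ratio: MP_L/MP_K = w/r.
Here MP_L/MP_K = (2/3)·(K/L)/(1/3) = 2·(K/L). Setting this equal to 1.28/10 = 0.128 gives K = 0.064L.
Substituting into q = 200: 4·L^(2/3)·(0.064L)^(1/3) = 200.
Solving, L = 125 and K = 8.

L* = 125, K* = 8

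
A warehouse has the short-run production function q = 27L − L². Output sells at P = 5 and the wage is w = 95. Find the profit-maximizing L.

The marginal product of L is MP_L = 27 − 2L.
A price-taking firm hires until the value of the marginal product equals the wage: P·MP_L = w, so 5·(27 − 2L) = 95.
Then 27 − 2L = 19, giving L = 4.

L* = 4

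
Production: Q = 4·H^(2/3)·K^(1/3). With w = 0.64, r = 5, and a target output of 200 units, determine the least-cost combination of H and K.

Cost minimization requires the marginal rate of technical substitution to equal the input-price ratio: MP_H/MP_K = w/r.
Here MP_H/MP_K = (2/3)·(K/H)/(1/3) = 2·(K/H). Setting this equal to 0.64/5 = 0.128 gives K = 0.064H.
Substituting into Q = 200: 4·H^(2/3)·(0.064H)^(1/3) = 200.
Solving, H = 125 and K = 8.

H* = 125, K* = 8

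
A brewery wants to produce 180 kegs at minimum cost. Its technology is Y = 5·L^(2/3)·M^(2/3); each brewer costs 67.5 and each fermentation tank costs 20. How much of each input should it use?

Cost minimization requires the marginal rate of technical substitution to equal the input-price ratio: MP_L/MP_M = w/r.
Here MP_L/MP_M = (2/3)·(M/L)/(2/3) = (M/L). Setting this equal to 67.5/20 = 3.375 gives M = 3.375L.
Substituting into Y = 180: 5·L^(2/3)·(3.375L)^(2/3) = 180.
Solving, L = 8 and M = 27.

L* = 8, M* = 27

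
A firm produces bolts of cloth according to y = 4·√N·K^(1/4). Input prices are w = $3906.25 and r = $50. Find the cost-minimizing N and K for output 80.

Cost minimization requires the marginal rate of technical substitution to equal the input-price ratio: MP_N/MP_K = w/r.
Here MP_N/MP_K = (1/2)·(K/N)/(1/4) = 2·(K/N). Setting this equal to 3906.25/50 = 78.125 gives K = 39.0625N.
Substituting into y = 80: 4·N^(1/2)·(39.0625N)^(1/4) = 80.
Solving, N = 16 and K = 625.

N* = 16, K* = 625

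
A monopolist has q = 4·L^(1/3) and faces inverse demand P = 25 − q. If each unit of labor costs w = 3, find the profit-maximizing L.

L* = 8

Marginal revenue from the inverse demand is MR = 25 − 2q.
The marginal product is MP_L = (4/3)·L^(-2/3).
A monopolist hires until marginal revenue product equals the wage: MR·MP_L = w.
At L, q = 4·L^(1/3). Substituting and solving: (25 − 8·L^(1/3))·(4/3)·L^(-2/3) = 3 gives L = 8.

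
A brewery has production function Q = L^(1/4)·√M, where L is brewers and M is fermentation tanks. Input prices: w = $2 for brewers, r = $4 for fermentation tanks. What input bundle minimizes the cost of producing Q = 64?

L* = 256, M* = 256

Cost minimization requires the marginal rate of technical substitution to equal the input-price ratio: MP_L/MP_M = w/r.
Here MP_L/MP_M = (1/4)·(M/L)/(1/2) = 0.5·(M/L). Setting this equal to 2/4 = 0.5 gives M = L.
Substituting into Q = 64: L^(1/4)·(L)^(1/2) = 64.
Solving, L = 256 and M = 256.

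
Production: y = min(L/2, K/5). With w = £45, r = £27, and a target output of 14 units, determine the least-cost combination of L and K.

L* = 28, K* = 70

With a fixed-proportions technology, the cost-minimizing bundle uses no slack in either input: L/2 = K/5 = y.
So L = 2·14 = 28 and K = 5·14 = 70.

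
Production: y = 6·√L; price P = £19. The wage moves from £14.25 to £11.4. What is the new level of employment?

L* = 25

From P·MP_L = w with MP_L = 3·L^(-1/2), the labor demand is L(w) = (57/w)^(2).
At w = 14.25: L = 16. At w = 11.4: L = 25.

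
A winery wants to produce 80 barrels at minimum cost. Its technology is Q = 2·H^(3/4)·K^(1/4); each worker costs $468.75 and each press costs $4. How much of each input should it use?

Cost minimization requires the marginal rate of technical substitution to equal the input-price ratio: MP_H/MP_K = w/r.
Here MP_H/MP_K = (3/4)·(K/H)/(1/4) = 3·(K/H). Setting this equal to 468.75/4 = 117.1875 gives K = 39.0625H.
Substituting into Q = 80: 2·H^(3/4)·(39.0625H)^(1/4) = 80.
Solving, H = 16 and K = 625.

H* = 16, K* = 625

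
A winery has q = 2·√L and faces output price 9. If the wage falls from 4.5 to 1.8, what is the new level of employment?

L* = 25

From P·MP_L = w with MP_L = L^(-1/2), the labor demand is L(w) = (9/w)^(2).
At w = 4.5: L = 4. At w = 1.8: L = 25.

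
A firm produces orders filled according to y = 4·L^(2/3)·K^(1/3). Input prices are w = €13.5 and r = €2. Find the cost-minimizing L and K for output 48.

Cost minimization requires the marginal rate of technical substitution to equal the input-price ratio: MP_L/MP_K = w/r.
Here MP_L/MP_K = (2/3)·(K/L)/(1/3) = 2·(K/L). Setting this equal to 13.5/2 = 6.75 gives K = 3.375L.
Substituting into y = 48: 4·L^(2/3)·(3.375L)^(1/3) = 48.
Solving, L = 8 and K = 27.

L* = 8, K* = 27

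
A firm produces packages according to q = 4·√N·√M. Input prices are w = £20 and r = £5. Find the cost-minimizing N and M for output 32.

Cost minimization requires the marginal rate of technical substitution to equal the input-price ratio: MP_N/MP_M = w/r.
Here MP_N/MP_M = (1/2)·(M/N)/(1/2) = (M/N). Setting this equal to 20/5 = 4 gives M = 4N.
Substituting into q = 32: 4·N^(1/2)·(4N)^(1/2) = 32.
Solving, N = 4 and M = 16.

N* = 4, M* = 16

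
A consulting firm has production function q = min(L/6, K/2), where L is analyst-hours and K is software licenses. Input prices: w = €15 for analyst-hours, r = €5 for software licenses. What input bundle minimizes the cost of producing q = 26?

L* = 156, K* = 52

With a fixed-proportions technology, the cost-minimizing bundle uses no slack in either input: L/6 = K/2 = q.
So L = 6·26 = 156 and K = 2·26 = 52.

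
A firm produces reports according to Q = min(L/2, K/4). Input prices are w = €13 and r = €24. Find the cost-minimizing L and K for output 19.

With a fixed-proportions technology, the cost-minimizing bundle uses no slack in either input: L/2 = K/4 = Q.
So L = 2·19 = 38 and K = 4·19 = 76.

L* = 38, K* = 76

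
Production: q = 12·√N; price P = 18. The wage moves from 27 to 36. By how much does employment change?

ΔN = -7

From P·MP_N = w with MP_N = 6·N^(-1/2), the labor demand is N(w) = (108/w)^(2).
At w = 27: N = 16. At w = 36: N = 9.
ΔN = 9 − 16 = -7.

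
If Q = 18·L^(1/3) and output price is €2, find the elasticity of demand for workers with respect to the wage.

MP_L = (1/3)·18·L^(-2/3), so P·MP_L = w gives 12·L^(-2/3) = w.
Solving, L(w) = (12/w)^(3/2). This is a constant-elasticity form: L ∝ w^(−3/2), so ε = −3/2.

ε = -1.5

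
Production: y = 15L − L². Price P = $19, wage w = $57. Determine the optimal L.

The marginal product of L is MP_L = 15 − 2L.
A price-taking firm hires until the value of the marginal product equals the wage: P·MP_L = w, so 19·(15 − 2L) = 57.
Then 15 − 2L = 3, giving L = 6.

L* = 6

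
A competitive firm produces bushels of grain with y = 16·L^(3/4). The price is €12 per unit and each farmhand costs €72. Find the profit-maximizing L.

MP_L = (3/4)·16·L^(-1/4) = 12·L^(-1/4).
Profit maximization for a price taker requires P·MP_L = w: 12·12·L^(-1/4) = 72.
So L^(-1/4) = 0.5, which gives L = 16.

L* = 16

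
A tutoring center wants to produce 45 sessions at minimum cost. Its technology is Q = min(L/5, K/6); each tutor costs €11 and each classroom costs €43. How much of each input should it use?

L* = 225, K* = 270

With a fixed-proportions technology, the cost-minimizing bundle uses no slack in either input: L/5 = K/6 = Q.
So L = 5·45 = 225 and K = 6·45 = 270.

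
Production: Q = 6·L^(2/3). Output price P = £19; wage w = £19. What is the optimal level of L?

MP_L = (2/3)·6·L^(-1/3) = 4·L^(-1/3).
Profit maximization for a price taker requires P·MP_L = w: 19·4·L^(-1/3) = 19.
So L^(-1/3) = 0.25, which gives L = 64.

L* = 64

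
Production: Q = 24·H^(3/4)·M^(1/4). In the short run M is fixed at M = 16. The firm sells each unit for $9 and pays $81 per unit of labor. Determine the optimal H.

H* = 256

With M = 16, MP_H = (3/4)·24·H^(-1/4)·16^(1/4) = 36·H^(-1/4).
Profit maximization for a price taker requires P·MP_H = w: 9·36·H^(-1/4) = 81.
So H^(-1/4) = 0.25, which gives H = 256.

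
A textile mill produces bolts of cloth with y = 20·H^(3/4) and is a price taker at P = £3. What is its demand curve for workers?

MP_H = (3/4)·20·H^(-1/4) = 15·H^(-1/4).
Setting P·MP_H = w: 45·H^(-1/4) = w.
Solving for H: H^(-1/4) = w/45, so H = (45/w)^(4).

H(w) = 4100625/w^(4)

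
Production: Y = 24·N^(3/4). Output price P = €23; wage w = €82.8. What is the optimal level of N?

MP_N = (3/4)·24·N^(-1/4) = 18·N^(-1/4).
Profit maximization for a price taker requires P·MP_N = w: 23·18·N^(-1/4) = 82.8.
So N^(-1/4) = 0.2, which gives N = 625.

N* = 625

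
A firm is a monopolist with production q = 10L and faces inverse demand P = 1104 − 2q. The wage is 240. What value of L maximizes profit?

Marginal revenue from the inverse demand is MR = 1104 − 4q.
The marginal product is MP_L = 10.
A monopolist hires until marginal revenue product equals the wage: MR·MP_L = w.
(1104 − 40L)·10 = 240, so L = 27.

L* = 27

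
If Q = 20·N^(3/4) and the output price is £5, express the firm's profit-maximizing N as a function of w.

MP_N = (3/4)·20·N^(-1/4) = 15·N^(-1/4).
Setting P·MP_N = w: 75·N^(-1/4) = w.
Solving for N: N^(-1/4) = w/75, so N = (75/w)^(4).

N(w) = (75/w)^(4)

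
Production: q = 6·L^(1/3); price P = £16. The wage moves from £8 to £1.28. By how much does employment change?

ΔL = 117

From P·MP_L = w with MP_L = 2·L^(-2/3), the labor demand is L(w) = (32/w)^(3/2).
At w = 8: L = 8. At w = 1.28: L = 125.
ΔL = 125 − 8 = 117.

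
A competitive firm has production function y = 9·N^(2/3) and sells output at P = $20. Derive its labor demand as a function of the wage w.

MP_N = (2/3)·9·N^(-1/3) = 6·N^(-1/3).
Setting P·MP_N = w: 120·N^(-1/3) = w.
Solving for N: N^(-1/3) = w/120, so N = (120/w)^(3).

N(w) = 1728000/w³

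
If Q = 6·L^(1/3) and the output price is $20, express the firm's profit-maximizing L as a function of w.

L(w) = (40/w)^(3/2)

MP_L = (1/3)·6·L^(-2/3) = 2·L^(-2/3).
Setting P·MP_L = w: 40·L^(-2/3) = w.
Solving for L: L^(-2/3) = w/40, so L = (40/w)^(3/2).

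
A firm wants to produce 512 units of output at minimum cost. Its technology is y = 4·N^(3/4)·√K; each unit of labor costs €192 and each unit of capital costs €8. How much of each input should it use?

Cost minimization requires the marginal rate of technical substitution to equal the input-price ratio: MP_N/MP_K = w/r.
Here MP_N/MP_K = (3/4)·(K/N)/(1/2) = 1.5·(K/N). Setting this equal to 192/8 = 24 gives K = 16N.
Substituting into y = 512: 4·N^(3/4)·(16N)^(1/2) = 512.
Solving, N = 16 and K = 256.

N* = 16, K* = 256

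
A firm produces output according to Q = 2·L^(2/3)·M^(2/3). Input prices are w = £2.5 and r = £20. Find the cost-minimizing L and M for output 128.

L* = 64, M* = 8

Cost minimization requires the marginal rate of technical substitution to equal the input-price ratio: MP_L/MP_M = w/r.
Here MP_L/MP_M = (2/3)·(M/L)/(2/3) = (M/L). Setting this equal to 2.5/20 = 0.125 gives M = 0.125L.
Substituting into Q = 128: 2·L^(2/3)·(0.125L)^(2/3) = 128.
Solving, L = 64 and M = 8.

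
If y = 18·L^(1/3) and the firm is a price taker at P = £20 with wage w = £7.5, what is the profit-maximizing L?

MP_L = (1/3)·18·L^(-2/3) = 6·L^(-2/3).
Profit maximization for a price taker requires P·MP_L = w: 20·6·L^(-2/3) = 7.5.
So L^(-2/3) = 0.0625, which gives L = 64.

L* = 64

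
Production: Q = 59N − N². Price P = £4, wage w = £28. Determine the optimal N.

The marginal product of N is MP_N = 59 − 2N.
A price-taking firm hires until the value of the marginal product equals the wage: P·MP_N = w, so 4·(59 − 2N) = 28.
Then 59 − 2N = 7, giving N = 26.

N* = 26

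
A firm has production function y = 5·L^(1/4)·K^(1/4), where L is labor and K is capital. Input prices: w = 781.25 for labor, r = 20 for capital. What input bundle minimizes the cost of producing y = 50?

Cost minimization requires the marginal rate of technical substitution to equal the input-price ratio: MP_L/MP_K = w/r.
Here MP_L/MP_K = (1/4)·(K/L)/(1/4) = (K/L). Setting this equal to 781.25/20 = 39.0625 gives K = 39.0625L.
Substituting into y = 50: 5·L^(1/4)·(39.0625L)^(1/4) = 50.
Solving, L = 16 and K = 625.

L* = 16, K* = 625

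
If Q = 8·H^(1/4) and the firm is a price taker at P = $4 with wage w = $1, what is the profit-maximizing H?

MP_H = (1/4)·8·H^(-3/4) = 2·H^(-3/4).
Profit maximization for a price taker requires P·MP_H = w: 4·2·H^(-3/4) = 1.
So H^(-3/4) = 0.125, which gives H = 16.

H* = 16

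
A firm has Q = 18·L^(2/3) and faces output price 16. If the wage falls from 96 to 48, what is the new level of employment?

L* = 64

From P·MP_L = w with MP_L = 12·L^(-1/3), the labor demand is L(w) = (192/w)^(3).
At w = 96: L = 8. At w = 48: L = 64.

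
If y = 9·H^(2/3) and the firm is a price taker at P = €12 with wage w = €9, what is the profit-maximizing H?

MP_H = (2/3)·9·H^(-1/3) = 6·H^(-1/3).
Profit maximization for a price taker requires P·MP_H = w: 12·6·H^(-1/3) = 9.
So H^(-1/3) = 0.125, which gives H = 512.

H* = 512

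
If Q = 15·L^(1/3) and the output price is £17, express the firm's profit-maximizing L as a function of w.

L(w) = (85/w)^(3/2)

MP_L = (1/3)·15·L^(-2/3) = 5·L^(-2/3).
Setting P·MP_L = w: 85·L^(-2/3) = w.
Solving for L: L^(-2/3) = w/85, so L = (85/w)^(3/2).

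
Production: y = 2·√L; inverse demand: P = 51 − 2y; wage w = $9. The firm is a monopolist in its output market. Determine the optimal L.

L* = 9

Marginal revenue from the inverse demand is MR = 51 − 4y.
The marginal product is MP_L = L^(-1/2).
A monopolist hires until marginal revenue product equals the wage: MR·MP_L = w.
At L, y = 2·√L. Substituting and solving: (51 − 8·√L)·L^(-1/2) = 9 gives L = 9.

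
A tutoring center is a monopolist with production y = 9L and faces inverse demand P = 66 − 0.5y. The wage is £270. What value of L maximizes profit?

L* = 4

Marginal revenue from the inverse demand is MR = 66 − y.
The marginal product is MP_L = 9.
A monopolist hires until marginal revenue product equals the wage: MR·MP_L = w.
(66 − 9L)·9 = 270, so L = 4.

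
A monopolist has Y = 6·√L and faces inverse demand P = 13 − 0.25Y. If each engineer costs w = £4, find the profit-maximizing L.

L* = 9

Marginal revenue from the inverse demand is MR = 13 − 0.5Y.
The marginal product is MP_L = 3·L^(-1/2).
A monopolist hires until marginal revenue product equals the wage: MR·MP_L = w.
At L, Y = 6·√L. Substituting and solving: (13 − 3·√L)·3·L^(-1/2) = 4 gives L = 9.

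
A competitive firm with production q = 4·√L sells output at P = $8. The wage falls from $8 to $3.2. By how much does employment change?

ΔL = 21

From P·MP_L = w with MP_L = 2·L^(-1/2), the labor demand is L(w) = (16/w)^(2).
At w = 8: L = 4. At w = 3.2: L = 25.
ΔL = 25 − 4 = 21.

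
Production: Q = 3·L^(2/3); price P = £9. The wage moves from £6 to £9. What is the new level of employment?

L* = 8

From P·MP_L = w with MP_L = 2·L^(-1/3), the labor demand is L(w) = (18/w)^(3).
At w = 6: L = 27. At w = 9: L = 8.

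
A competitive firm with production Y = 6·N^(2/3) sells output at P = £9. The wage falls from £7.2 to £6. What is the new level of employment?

From P·MP_N = w with MP_N = 4·N^(-1/3), the labor demand is N(w) = (36/w)^(3).
At w = 7.2: N = 125. At w = 6: N = 216.

N* = 216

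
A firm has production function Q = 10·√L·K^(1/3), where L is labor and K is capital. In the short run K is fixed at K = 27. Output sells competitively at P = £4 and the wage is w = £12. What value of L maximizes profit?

With K = 27, MP_L = (1/2)·10·L^(-1/2)·27^(1/3) = 15·L^(-1/2).
Profit maximization for a price taker requires P·MP_L = w: 4·15·L^(-1/2) = 12.
So L^(-1/2) = 0.2, which gives L = 25.

L* = 25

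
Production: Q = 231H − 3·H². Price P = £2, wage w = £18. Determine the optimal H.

H* = 37

The marginal product of H is MP_H = 231 − 6H.
A price-taking firm hires until the value of the marginal product equals the wage: P·MP_H = w, so 2·(231 − 6H) = 18.
Then 231 − 6H = 9, giving H = 37.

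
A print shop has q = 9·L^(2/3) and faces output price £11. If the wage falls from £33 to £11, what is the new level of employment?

From P·MP_L = w with MP_L = 6·L^(-1/3), the labor demand is L(w) = (66/w)^(3).
At w = 33: L = 8. At w = 11: L = 216.

L* = 216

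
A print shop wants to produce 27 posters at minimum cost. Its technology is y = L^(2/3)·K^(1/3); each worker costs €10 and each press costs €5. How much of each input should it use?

Cost minimization requires the marginal rate of technical substitution to equal the input-price ratio: MP_L/MP_K = w/r.
Here MP_L/MP_K = (2/3)·(K/L)/(1/3) = 2·(K/L). Setting this equal to 10/5 = 2 gives K = L.
Substituting into y = 27: L^(2/3)·(L)^(1/3) = 27.
Solving, L = 27 and K = 27.

L* = 27, K* = 27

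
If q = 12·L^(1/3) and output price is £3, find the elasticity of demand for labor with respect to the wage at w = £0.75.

ε = -1.5

MP_L = (1/3)·12·L^(-2/3), so P·MP_L = w gives 12·L^(-2/3) = w.
Solving, L(w) = (12/w)^(3/2). This is a constant-elasticity form: L ∝ w^(−3/2), so ε = −3/2.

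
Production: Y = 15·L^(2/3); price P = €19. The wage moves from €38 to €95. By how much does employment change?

From P·MP_L = w with MP_L = 10·L^(-1/3), the labor demand is L(w) = (190/w)^(3).
At w = 38: L = 125. At w = 95: L = 8.
ΔL = 8 − 125 = -117.

ΔL = -117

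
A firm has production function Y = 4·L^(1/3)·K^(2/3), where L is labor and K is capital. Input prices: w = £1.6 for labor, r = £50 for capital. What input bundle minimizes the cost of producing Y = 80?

L* = 125, K* = 8

Cost minimization requires the marginal rate of technical substitution to equal the input-price ratio: MP_L/MP_K = w/r.
Here MP_L/MP_K = (1/3)·(K/L)/(2/3) = 0.5·(K/L). Setting this equal to 1.6/50 = 0.032 gives K = 0.064L.
Substituting into Y = 80: 4·L^(1/3)·(0.064L)^(2/3) = 80.
Solving, L = 125 and K = 8.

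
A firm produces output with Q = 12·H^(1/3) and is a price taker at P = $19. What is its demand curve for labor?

H(w) = (76/w)^(3/2)

MP_H = (1/3)·12·H^(-2/3) = 4·H^(-2/3).
Setting P·MP_H = w: 76·H^(-2/3) = w.
Solving for H: H^(-2/3) = w/76, so H = (76/w)^(3/2).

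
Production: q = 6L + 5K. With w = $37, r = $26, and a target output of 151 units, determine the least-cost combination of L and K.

The inputs are perfect substitutes, so the firm uses whichever has the lower cost per unit of output.
Cost per unit of output via L is w/6 = 37/6; via K it is r/5 = 5.2. K is cheaper.
Producing q = 151 with K alone: L = 0, K = 30.2.

L* = 0, K* = 30.2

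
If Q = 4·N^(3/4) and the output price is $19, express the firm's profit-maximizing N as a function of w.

MP_N = (3/4)·4·N^(-1/4) = 3·N^(-1/4).
Setting P·MP_N = w: 57·N^(-1/4) = w.
Solving for N: N^(-1/4) = w/57, so N = (57/w)^(4).

N(w) = (57/w)^(4)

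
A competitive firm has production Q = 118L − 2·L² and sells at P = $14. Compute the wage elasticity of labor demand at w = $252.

From P·MP_L = w with MP_L = 118 − 4L, labor demand is L(w) = (118 − w/14)/4.
dL/dw = −1/(56) = -1/56.
At w = 252, L = 25, so ε = (dL/dw)·(w/L) = (-1/56)·(252/25) = -0.18.

ε = -0.18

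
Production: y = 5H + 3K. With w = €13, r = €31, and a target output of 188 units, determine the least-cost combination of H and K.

H* = 37.6, K* = 0

The inputs are perfect substitutes, so the firm uses whichever has the lower cost per unit of output.
Cost per unit of output via H is w/5 = 2.6; via K it is r/3 = 31/3. H is cheaper.
Producing y = 188 with H alone: H = 37.6, K = 0.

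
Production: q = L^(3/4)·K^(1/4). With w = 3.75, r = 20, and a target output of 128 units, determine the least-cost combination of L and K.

L* = 256, K* = 16

Cost minimization requires the marginal rate of technical substitution to equal the input-price ratio: MP_L/MP_K = w/r.
Here MP_L/MP_K = (3/4)·(K/L)/(1/4) = 3·(K/L). Setting this equal to 3.75/20 = 0.1875 gives K = 0.0625L.
Substituting into q = 128: L^(3/4)·(0.0625L)^(1/4) = 128.
Solving, L = 256 and K = 16.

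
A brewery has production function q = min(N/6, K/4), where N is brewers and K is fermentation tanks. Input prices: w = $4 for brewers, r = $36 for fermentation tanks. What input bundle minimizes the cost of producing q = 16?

With a fixed-proportions technology, the cost-minimizing bundle uses no slack in either input: N/6 = K/4 = q.
So N = 6·16 = 96 and K = 4·16 = 64.

N* = 96, K* = 64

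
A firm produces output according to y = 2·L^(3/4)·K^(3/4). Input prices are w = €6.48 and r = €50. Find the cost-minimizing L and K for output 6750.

Cost minimization requires the marginal rate of technical substitution to equal the input-price ratio: MP_L/MP_K = w/r.
Here MP_L/MP_K = (3/4)·(K/L)/(3/4) = (K/L). Setting this equal to 6.48/50 = 0.1296 gives K = 0.1296L.
Substituting into y = 6750: 2·L^(3/4)·(0.1296L)^(3/4) = 6750.
Solving, L = 625 and K = 81.

L* = 625, K* = 81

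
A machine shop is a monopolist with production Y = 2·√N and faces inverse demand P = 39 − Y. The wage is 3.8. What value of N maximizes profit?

N* = 25

Marginal revenue from the inverse demand is MR = 39 − 2Y.
The marginal product is MP_N = N^(-1/2).
A monopolist hires until marginal revenue product equals the wage: MR·MP_N = w.
At N, Y = 2·√N. Substituting and solving: (39 − 4·√N)·N^(-1/2) = 3.8 gives N = 25.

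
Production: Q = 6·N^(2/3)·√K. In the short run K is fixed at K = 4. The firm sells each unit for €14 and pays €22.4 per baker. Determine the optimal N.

N* = 125

With K = 4, MP_N = (2/3)·6·N^(-1/3)·4^(1/2) = 8·N^(-1/3).
Profit maximization for a price taker requires P·MP_N = w: 14·8·N^(-1/3) = 22.4.
So N^(-1/3) = 0.2, which gives N = 125.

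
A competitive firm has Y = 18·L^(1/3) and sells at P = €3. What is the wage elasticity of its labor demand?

MP_L = (1/3)·18·L^(-2/3), so P·MP_L = w gives 18·L^(-2/3) = w.
Solving, L(w) = (18/w)^(3/2). This is a constant-elasticity form: L ∝ w^(−3/2), so ε = −3/2.

ε = -1.5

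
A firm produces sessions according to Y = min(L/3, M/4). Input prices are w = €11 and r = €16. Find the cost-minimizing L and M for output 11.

L* = 33, M* = 44

With a fixed-proportions technology, the cost-minimizing bundle uses no slack in either input: L/3 = M/4 = Y.
So L = 3·11 = 33 and M = 4·11 = 44.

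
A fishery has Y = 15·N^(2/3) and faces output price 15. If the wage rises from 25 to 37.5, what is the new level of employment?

N* = 64

From P·MP_N = w with MP_N = 10·N^(-1/3), the labor demand is N(w) = (150/w)^(3).
At w = 25: N = 216. At w = 37.5: N = 64.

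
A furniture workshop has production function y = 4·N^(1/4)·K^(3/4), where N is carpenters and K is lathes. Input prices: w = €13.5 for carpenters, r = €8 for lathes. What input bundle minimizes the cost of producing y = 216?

Cost minimization requires the marginal rate of technical substitution to equal the input-price ratio: MP_N/MP_K = w/r.
Here MP_N/MP_K = (1/4)·(K/N)/(3/4) = (1/3)·(K/N). Setting this equal to 13.5/8 = 1.6875 gives K = 5.0625N.
Substituting into y = 216: 4·N^(1/4)·(5.0625N)^(3/4) = 216.
Solving, N = 16 and K = 81.

N* = 16, K* = 81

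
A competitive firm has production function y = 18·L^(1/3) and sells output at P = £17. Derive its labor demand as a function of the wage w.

L(w) = (102/w)^(3/2)

MP_L = (1/3)·18·L^(-2/3) = 6·L^(-2/3).
Setting P·MP_L = w: 102·L^(-2/3) = w.
Solving for L: L^(-2/3) = w/102, so L = (102/w)^(3/2).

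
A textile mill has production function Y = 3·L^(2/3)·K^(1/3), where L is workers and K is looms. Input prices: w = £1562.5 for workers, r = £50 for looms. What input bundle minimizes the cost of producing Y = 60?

L* = 8, K* = 125

Cost minimization requires the marginal rate of technical substitution to equal the input-price ratio: MP_L/MP_K = w/r.
Here MP_L/MP_K = (2/3)·(K/L)/(1/3) = 2·(K/L). Setting this equal to 1562.5/50 = 31.25 gives K = 15.625L.
Substituting into Y = 60: 3·L^(2/3)·(15.625L)^(1/3) = 60.
Solving, L = 8 and K = 125.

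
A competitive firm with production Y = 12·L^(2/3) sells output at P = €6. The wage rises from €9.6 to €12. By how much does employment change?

From P·MP_L = w with MP_L = 8·L^(-1/3), the labor demand is L(w) = (48/w)^(3).
At w = 9.6: L = 125. At w = 12: L = 64.
ΔL = 64 − 125 = -61.

ΔL = -61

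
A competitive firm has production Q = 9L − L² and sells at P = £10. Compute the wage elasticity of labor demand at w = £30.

From P·MP_L = w with MP_L = 9 − 2L, labor demand is L(w) = (9 − w/10)/2.
dL/dw = −1/(20) = -0.05.
At w = 30, L = 3, so ε = (dL/dw)·(w/L) = (-0.05)·(30/3) = -0.5.

ε = -0.5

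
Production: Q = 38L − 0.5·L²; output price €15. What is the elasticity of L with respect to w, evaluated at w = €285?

ε = -1

From P·MP_L = w with MP_L = 38 − L, labor demand is L(w) = 38 − w/15.
dL/dw = −1/(15) = -1/15.
At w = 285, L = 19, so ε = (dL/dw)·(w/L) = (-1/15)·(285/19) = -1.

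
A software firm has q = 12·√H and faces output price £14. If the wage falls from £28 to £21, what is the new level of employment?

From P·MP_H = w with MP_H = 6·H^(-1/2), the labor demand is H(w) = (84/w)^(2).
At w = 28: H = 9. At w = 21: H = 16.

H* = 16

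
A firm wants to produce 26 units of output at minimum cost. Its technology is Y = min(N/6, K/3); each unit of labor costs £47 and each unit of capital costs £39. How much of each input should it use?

N* = 156, K* = 78

With a fixed-proportions technology, the cost-minimizing bundle uses no slack in either input: N/6 = K/3 = Y.
So N = 6·26 = 156 and K = 3·26 = 78.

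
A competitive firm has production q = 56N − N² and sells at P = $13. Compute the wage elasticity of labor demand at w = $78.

From P·MP_N = w with MP_N = 56 − 2N, labor demand is N(w) = (56 − w/13)/2.
dN/dw = −1/(26) = -1/26.
At w = 78, N = 25, so ε = (dN/dw)·(w/N) = (-1/26)·(78/25) = -0.12.

ε = -0.12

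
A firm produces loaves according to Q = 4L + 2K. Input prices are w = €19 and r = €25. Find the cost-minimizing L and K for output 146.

The inputs are perfect substitutes, so the firm uses whichever has the lower cost per unit of output.
Cost per unit of output via L is w/4 = 4.75; via K it is r/2 = 12.5. L is cheaper.
Producing Q = 146 with L alone: L = 36.5, K = 0.

L* = 36.5, K* = 0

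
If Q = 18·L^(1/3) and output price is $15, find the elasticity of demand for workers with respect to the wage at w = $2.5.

ε = -1.5

MP_L = (1/3)·18·L^(-2/3), so P·MP_L = w gives 90·L^(-2/3) = w.
Solving, L(w) = (90/w)^(3/2). This is a constant-elasticity form: L ∝ w^(−3/2), so ε = −3/2.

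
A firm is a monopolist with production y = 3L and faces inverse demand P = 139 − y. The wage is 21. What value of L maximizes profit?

L* = 22

Marginal revenue from the inverse demand is MR = 139 − 2y.
The marginal product is MP_L = 3.
A monopolist hires until marginal revenue product equals the wage: MR·MP_L = w.
(139 − 6L)·3 = 21, so L = 22.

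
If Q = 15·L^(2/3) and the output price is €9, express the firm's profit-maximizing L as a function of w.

MP_L = (2/3)·15·L^(-1/3) = 10·L^(-1/3).
Setting P·MP_L = w: 90·L^(-1/3) = w.
Solving for L: L^(-1/3) = w/90, so L = (90/w)^(3).

L(w) = 729000/w³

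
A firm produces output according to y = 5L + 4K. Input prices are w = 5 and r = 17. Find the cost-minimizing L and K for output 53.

The inputs are perfect substitutes, so the firm uses whichever has the lower cost per unit of output.
Cost per unit of output via L is w/5 = 1; via K it is r/4 = 4.25. L is cheaper.
Producing y = 53 with L alone: L = 10.6, K = 0.

L* = 10.6, K* = 0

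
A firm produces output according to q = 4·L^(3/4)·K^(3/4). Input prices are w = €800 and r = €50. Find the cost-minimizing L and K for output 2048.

L* = 16, K* = 256

Cost minimization requires the marginal rate of technical substitution to equal the input-price ratio: MP_L/MP_K = w/r.
Here MP_L/MP_K = (3/4)·(K/L)/(3/4) = (K/L). Setting this equal to 800/50 = 16 gives K = 16L.
Substituting into q = 2048: 4·L^(3/4)·(16L)^(3/4) = 2048.
Solving, L = 16 and K = 256.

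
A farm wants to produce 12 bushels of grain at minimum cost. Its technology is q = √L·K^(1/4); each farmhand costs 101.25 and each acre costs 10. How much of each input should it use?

Cost minimization requires the marginal rate of technical substitution to equal the input-price ratio: MP_L/MP_K = w/r.
Here MP_L/MP_K = (1/2)·(K/L)/(1/4) = 2·(K/L). Setting this equal to 101.25/10 = 10.125 gives K = 5.0625L.
Substituting into q = 12: L^(1/2)·(5.0625L)^(1/4) = 12.
Solving, L = 16 and K = 81.

L* = 16, K* = 81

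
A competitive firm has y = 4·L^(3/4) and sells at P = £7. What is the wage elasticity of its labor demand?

MP_L = (3/4)·4·L^(-1/4), so P·MP_L = w gives 21·L^(-1/4) = w.
Solving, L(w) = (21/w)^(4). This is a constant-elasticity form: L ∝ w^(−4), so ε = −4.

ε = -4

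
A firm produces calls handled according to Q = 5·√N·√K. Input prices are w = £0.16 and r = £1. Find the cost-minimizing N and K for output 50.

Cost minimization requires the marginal rate of technical substitution to equal the input-price ratio: MP_N/MP_K = w/r.
Here MP_N/MP_K = (1/2)·(K/N)/(1/2) = (K/N). Setting this equal to 0.16/1 = 0.16 gives K = 0.16N.
Substituting into Q = 50: 5·N^(1/2)·(0.16N)^(1/2) = 50.
Solving, N = 25 and K = 4.

N* = 25, K* = 4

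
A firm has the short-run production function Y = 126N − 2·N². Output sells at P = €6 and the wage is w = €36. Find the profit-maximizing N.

The marginal product of N is MP_N = 126 − 4N.
A price-taking firm hires until the value of the marginal product equals the wage: P·MP_N = w, so 6·(126 − 4N) = 36.
Then 126 − 4N = 6, giving N = 30.

N* = 30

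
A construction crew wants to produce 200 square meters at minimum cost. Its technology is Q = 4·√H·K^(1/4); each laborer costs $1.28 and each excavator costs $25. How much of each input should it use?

Cost minimization requires the marginal rate of technical substitution to equal the input-price ratio: MP_H/MP_K = w/r.
Here MP_H/MP_K = (1/2)·(K/H)/(1/4) = 2·(K/H). Setting this equal to 1.28/25 = 0.0512 gives K = 0.0256H.
Substituting into Q = 200: 4·H^(1/2)·(0.0256H)^(1/4) = 200.
Solving, H = 625 and K = 16.

H* = 625, K* = 16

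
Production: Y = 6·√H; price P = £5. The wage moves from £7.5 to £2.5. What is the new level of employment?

H* = 36

From P·MP_H = w with MP_H = 3·H^(-1/2), the labor demand is H(w) = (15/w)^(2).
At w = 7.5: H = 4. At w = 2.5: H = 36.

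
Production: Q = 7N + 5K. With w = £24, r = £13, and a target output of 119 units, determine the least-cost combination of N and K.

N* = 0, K* = 23.8

The inputs are perfect substitutes, so the firm uses whichever has the lower cost per unit of output.
Cost per unit of output via N is w/7 = 24/7; via K it is r/5 = 2.6. K is cheaper.
Producing Q = 119 with K alone: N = 0, K = 23.8.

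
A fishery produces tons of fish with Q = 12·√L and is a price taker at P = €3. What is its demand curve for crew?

MP_L = (1/2)·12·L^(-1/2) = 6·L^(-1/2).
Setting P·MP_L = w: 18·L^(-1/2) = w.
Solving for L: L^(-1/2) = w/18, so L = (18/w)^(2).

L(w) = 324/w²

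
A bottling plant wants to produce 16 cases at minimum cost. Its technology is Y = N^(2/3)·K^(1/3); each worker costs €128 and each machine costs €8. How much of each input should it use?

N* = 8, K* = 64

Cost minimization requires the marginal rate of technical substitution to equal the input-price ratio: MP_N/MP_K = w/r.
Here MP_N/MP_K = (2/3)·(K/N)/(1/3) = 2·(K/N). Setting this equal to 128/8 = 16 gives K = 8N.
Substituting into Y = 16: N^(2/3)·(8N)^(1/3) = 16.
Solving, N = 8 and K = 64.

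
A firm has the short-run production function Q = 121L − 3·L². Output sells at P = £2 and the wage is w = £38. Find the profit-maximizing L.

L* = 17

The marginal product of L is MP_L = 121 − 6L.
A price-taking firm hires until the value of the marginal product equals the wage: P·MP_L = w, so 2·(121 − 6L) = 38.
Then 121 − 6L = 19, giving L = 17.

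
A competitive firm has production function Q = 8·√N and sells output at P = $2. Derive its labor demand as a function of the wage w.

N(w) = 64/w²

MP_N = (1/2)·8·N^(-1/2) = 4·N^(-1/2).
Setting P·MP_N = w: 8·N^(-1/2) = w.
Solving for N: N^(-1/2) = w/8, so N = (8/w)^(2).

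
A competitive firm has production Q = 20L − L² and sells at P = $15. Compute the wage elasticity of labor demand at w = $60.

ε = -0.25

From P·MP_L = w with MP_L = 20 − 2L, labor demand is L(w) = (20 − w/15)/2.
dL/dw = −1/(30) = -1/30.
At w = 60, L = 8, so ε = (dL/dw)·(w/L) = (-1/30)·(60/8) = -0.25.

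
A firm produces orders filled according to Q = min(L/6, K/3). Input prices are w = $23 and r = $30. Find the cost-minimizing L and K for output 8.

L* = 48, K* = 24

With a fixed-proportions technology, the cost-minimizing bundle uses no slack in either input: L/6 = K/3 = Q.
So L = 6·8 = 48 and K = 3·8 = 24.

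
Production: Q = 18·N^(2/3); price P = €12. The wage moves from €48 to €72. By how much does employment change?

ΔN = -19

From P·MP_N = w with MP_N = 12·N^(-1/3), the labor demand is N(w) = (144/w)^(3).
At w = 48: N = 27. At w = 72: N = 8.
ΔN = 8 − 27 = -19.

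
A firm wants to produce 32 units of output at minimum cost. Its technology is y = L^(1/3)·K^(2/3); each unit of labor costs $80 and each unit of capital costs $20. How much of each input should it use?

L* = 8, K* = 64

Cost minimization requires the marginal rate of technical substitution to equal the input-price ratio: MP_L/MP_K = w/r.
Here MP_L/MP_K = (1/3)·(K/L)/(2/3) = 0.5·(K/L). Setting this equal to 80/20 = 4 gives K = 8L.
Substituting into y = 32: L^(1/3)·(8L)^(2/3) = 32.
Solving, L = 8 and K = 64.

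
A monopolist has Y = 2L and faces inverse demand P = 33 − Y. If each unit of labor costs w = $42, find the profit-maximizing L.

Marginal revenue from the inverse demand is MR = 33 − 2Y.
The marginal product is MP_L = 2.
A monopolist hires until marginal revenue product equals the wage: MR·MP_L = w.
(33 − 4L)·2 = 42, so L = 3.

L* = 3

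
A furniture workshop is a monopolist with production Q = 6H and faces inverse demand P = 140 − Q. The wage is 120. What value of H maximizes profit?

Marginal revenue from the inverse demand is MR = 140 − 2Q.
The marginal product is MP_H = 6.
A monopolist hires until marginal revenue product equals the wage: MR·MP_H = w.
(140 − 12H)·6 = 120, so H = 10.

H* = 10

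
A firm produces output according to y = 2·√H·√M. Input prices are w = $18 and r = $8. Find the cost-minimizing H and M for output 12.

H* = 4, M* = 9

Cost minimization requires the marginal rate of technical substitution to equal the input-price ratio: MP_H/MP_M = w/r.
Here MP_H/MP_M = (1/2)·(M/H)/(1/2) = (M/H). Setting this equal to 18/8 = 2.25 gives M = 2.25H.
Substituting into y = 12: 2·H^(1/2)·(2.25H)^(1/2) = 12.
Solving, H = 4 and M = 9.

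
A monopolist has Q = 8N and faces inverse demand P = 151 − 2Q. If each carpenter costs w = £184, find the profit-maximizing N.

Marginal revenue from the inverse demand is MR = 151 − 4Q.
The marginal product is MP_N = 8.
A monopolist hires until marginal revenue product equals the wage: MR·MP_N = w.
(151 − 32N)·8 = 184, so N = 4.

N* = 4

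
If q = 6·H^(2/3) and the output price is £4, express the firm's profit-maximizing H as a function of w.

MP_H = (2/3)·6·H^(-1/3) = 4·H^(-1/3).
Setting P·MP_H = w: 16·H^(-1/3) = w.
Solving for H: H^(-1/3) = w/16, so H = (16/w)^(3).

H(w) = 4096/w³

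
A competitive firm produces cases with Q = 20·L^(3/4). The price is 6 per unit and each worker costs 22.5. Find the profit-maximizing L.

L* = 256

MP_L = (3/4)·20·L^(-1/4) = 15·L^(-1/4).
Profit maximization for a price taker requires P·MP_L = w: 6·15·L^(-1/4) = 22.5.
So L^(-1/4) = 0.25, which gives L = 256.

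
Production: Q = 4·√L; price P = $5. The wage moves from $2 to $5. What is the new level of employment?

From P·MP_L = w with MP_L = 2·L^(-1/2), the labor demand is L(w) = (10/w)^(2).
At w = 2: L = 25. At w = 5: L = 4.

L* = 4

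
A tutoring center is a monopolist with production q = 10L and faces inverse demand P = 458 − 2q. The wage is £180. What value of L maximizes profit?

L* = 11

Marginal revenue from the inverse demand is MR = 458 − 4q.
The marginal product is MP_L = 10.
A monopolist hires until marginal revenue product equals the wage: MR·MP_L = w.
(458 − 40L)·10 = 180, so L = 11.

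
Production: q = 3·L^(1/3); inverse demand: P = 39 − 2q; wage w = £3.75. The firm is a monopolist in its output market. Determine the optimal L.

Marginal revenue from the inverse demand is MR = 39 − 4q.
The marginal product is MP_L = L^(-2/3).
A monopolist hires until marginal revenue product equals the wage: MR·MP_L = w.
At L, q = 3·L^(1/3). Substituting and solving: (39 − 12·L^(1/3))·L^(-2/3) = 3.75 gives L = 8.

L* = 8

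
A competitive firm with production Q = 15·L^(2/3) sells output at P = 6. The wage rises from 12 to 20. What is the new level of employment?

From P·MP_L = w with MP_L = 10·L^(-1/3), the labor demand is L(w) = (60/w)^(3).
At w = 12: L = 125. At w = 20: L = 27.

L* = 27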